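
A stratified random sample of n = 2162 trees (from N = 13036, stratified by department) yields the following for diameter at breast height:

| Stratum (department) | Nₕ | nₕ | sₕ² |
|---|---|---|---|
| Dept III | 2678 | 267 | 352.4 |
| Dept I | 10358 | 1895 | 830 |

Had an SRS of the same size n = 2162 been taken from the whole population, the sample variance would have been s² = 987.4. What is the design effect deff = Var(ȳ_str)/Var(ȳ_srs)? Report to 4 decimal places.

Var(ȳ_str) = Σ Wₕ²(1−fₕ)sₕ²/nₕ with Wₕ = Nₕ/13036:
  Dept III: (2678/13036)²·(1−267/2678)·352.4/267 = 0.050146857
  Dept I: (10358/13036)²·(1−1895/10358)·830/1895 = 0.22593339
  → Var(ȳ_str) = 0.27608025.
Var(ȳ_srs) = (1 − 2162/13036)·987.4/2162 = 0.38096266.
deff = 0.27608025 / 0.38096266 = 0.7247.

0.7247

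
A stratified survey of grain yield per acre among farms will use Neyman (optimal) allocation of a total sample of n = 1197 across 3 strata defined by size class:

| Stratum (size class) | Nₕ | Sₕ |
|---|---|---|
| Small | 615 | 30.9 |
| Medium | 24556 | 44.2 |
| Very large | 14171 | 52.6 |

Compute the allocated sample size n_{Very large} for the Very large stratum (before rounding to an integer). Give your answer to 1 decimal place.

482.3

Neyman allocation: nₕ = n·NₕSₕ / Σⱼ NⱼSⱼ.
Σ NⱼSⱼ = 615·30.9 + 24556·44.2 + 14171·52.6 = 1.8497733 × 10^6.
n_{Very large} = 1197·14171·52.6 / (1.8497733 × 10^6) = 482.3.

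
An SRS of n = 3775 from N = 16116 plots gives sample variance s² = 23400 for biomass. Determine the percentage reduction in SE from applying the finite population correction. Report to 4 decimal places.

f = n/N = 3775/16116 = 0.23423927.
SE_no-fpc = √(s²/n) = 2.4897139; SE_fpc = √((1−f)s²/n) = 2.1786928.
Ratio = √(1−f) = 0.87507756. Reduction = 100·(1 − 0.87507756) = 12.4922%.

12.4922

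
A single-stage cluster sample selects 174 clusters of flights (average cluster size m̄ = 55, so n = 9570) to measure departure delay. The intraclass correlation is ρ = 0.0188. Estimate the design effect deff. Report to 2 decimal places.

deff = 1 + (55 − 1)·0.0188 = 1 + 1.0152 = 2.0152.

2.02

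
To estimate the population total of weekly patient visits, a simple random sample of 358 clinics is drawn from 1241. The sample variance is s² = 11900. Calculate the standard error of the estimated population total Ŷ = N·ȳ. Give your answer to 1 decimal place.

Var(Ŷ) = N²·Var(ȳ) = N²·(1 − n/N)·s²/n.
f = 358/1241 = 0.28847703; Var(ȳ) = 0.71152297·11900/358 = 23.651182.
Var(Ŷ) = 1241² · 23.651182 = 3.6424736 × 10^7.
SE(Ŷ) = √(3.6424736 × 10^7) = 6035.3.

6035.3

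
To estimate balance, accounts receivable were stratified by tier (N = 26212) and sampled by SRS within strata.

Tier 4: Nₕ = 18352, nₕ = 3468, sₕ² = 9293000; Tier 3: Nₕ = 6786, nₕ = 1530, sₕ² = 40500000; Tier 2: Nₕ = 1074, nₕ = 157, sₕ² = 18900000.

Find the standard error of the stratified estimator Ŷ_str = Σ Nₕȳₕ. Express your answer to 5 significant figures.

1.3396 × 10^6

Var(Ŷ_str) = Σₕ Nₕ²(1 − fₕ)sₕ²/nₕ.
Tier 4: 18352²·(1 − 3468/18352)·9293000/3468 = 7.3194746 × 10^11.
Tier 3: 6786²·(1 − 1530/6786)·40500000/1530 = 9.4413219 × 10^11.
Tier 2: 1074²·(1 − 157/1074)·18900000/157 = 1.1855934 × 10^11.
Sum = 1.794639 × 10^12.
SE = √(1.794639 × 10^12) = 1.3396 × 10^6.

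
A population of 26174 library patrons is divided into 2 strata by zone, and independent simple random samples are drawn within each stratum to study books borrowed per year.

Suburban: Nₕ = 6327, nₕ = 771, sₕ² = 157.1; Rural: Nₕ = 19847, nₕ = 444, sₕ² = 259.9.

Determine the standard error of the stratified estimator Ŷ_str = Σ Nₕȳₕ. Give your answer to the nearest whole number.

15251

Var(Ŷ_str) = Σₕ Nₕ²(1 − fₕ)sₕ²/nₕ.
Suburban: 6327²·(1 − 771/6327)·157.1/771 = 7.1627844 × 10^6.
Rural: 19847²·(1 − 444/19847)·259.9/444 = 2.2541721 × 10^8.
Sum = 2.3257999 × 10^8.
SE = √(2.3257999 × 10^8) = 15251.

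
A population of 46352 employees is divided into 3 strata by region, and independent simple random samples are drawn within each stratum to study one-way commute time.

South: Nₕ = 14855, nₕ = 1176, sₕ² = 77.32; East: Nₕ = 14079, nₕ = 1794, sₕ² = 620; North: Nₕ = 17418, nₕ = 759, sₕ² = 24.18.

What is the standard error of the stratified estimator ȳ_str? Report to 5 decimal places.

0.19581

Var(ȳ_str) = Σₕ Wₕ²(1 − fₕ)sₕ²/nₕ with Wₕ = Nₕ/N, N = 46352.
South: Wₕ = 0.32048240; term = 0.32048240²·(1 − 0.07916526)·77.32/1176 = 0.0062183416.
East: Wₕ = 0.30374094; term = 0.30374094²·(1 − 0.12742382)·620/1794 = 0.027821418.
North: Wₕ = 0.37577667; term = 0.37577667²·(1 − 0.04357561)·24.18/759 = 0.0043025386.
Sum = 0.038342298.
SE = √(0.038342298) = 0.19581.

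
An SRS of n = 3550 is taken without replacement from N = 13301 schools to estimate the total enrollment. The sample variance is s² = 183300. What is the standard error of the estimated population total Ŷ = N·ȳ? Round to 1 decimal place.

Var(Ŷ) = N²·Var(ȳ) = N²·(1 − n/N)·s²/n.
f = 3550/13301 = 0.26689723; Var(ȳ) = 0.73310277·183300/3550 = 37.852884.
Var(Ŷ) = 13301² · 37.852884 = 6.6968036 × 10^9.
SE(Ŷ) = √(6.6968036 × 10^9) = 81834.0.

81834.0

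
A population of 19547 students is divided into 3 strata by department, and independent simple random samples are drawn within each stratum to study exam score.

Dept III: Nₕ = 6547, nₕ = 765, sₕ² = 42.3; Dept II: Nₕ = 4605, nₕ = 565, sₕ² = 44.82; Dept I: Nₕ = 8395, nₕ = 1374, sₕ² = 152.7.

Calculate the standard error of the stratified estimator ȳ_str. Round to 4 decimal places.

0.1627

Var(ȳ_str) = Σₕ Wₕ²(1 − fₕ)sₕ²/nₕ with Wₕ = Nₕ/N, N = 19547.
Dept III: Wₕ = 0.33493631; term = 0.33493631²·(1 − 0.11684741)·42.3/765 = 0.0054782158.
Dept II: Wₕ = 0.23558602; term = 0.23558602²·(1 − 0.12269273)·44.82/565 = 0.0038625506.
Dept I: Wₕ = 0.42947767; term = 0.42947767²·(1 − 0.16366885)·152.7/1374 = 0.017143984.
Sum = 0.02648475.
SE = √(0.02648475) = 0.1627.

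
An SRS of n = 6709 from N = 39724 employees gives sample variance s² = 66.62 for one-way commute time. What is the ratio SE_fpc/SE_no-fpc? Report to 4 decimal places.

f = n/N = 6709/39724 = 0.16889034.
SE_no-fpc = √(s²/n) = 0.099649109; SE_fpc = √((1−f)s²/n) = 0.090845325.
Ratio = √(1−f) = 0.91165216.

0.9117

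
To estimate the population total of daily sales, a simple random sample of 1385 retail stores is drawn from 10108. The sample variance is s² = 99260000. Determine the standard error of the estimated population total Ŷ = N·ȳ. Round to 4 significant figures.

Var(Ŷ) = N²·Var(ȳ) = N²·(1 − n/N)·s²/n.
f = 1385/10108 = 0.13702018; Var(ȳ) = 0.86297982·99260000/1385 = 61847.925.
Var(Ŷ) = 10108² · 61847.925 = 6.3191054 × 10^12.
SE(Ŷ) = √(6.3191054 × 10^12) = 2.514 × 10^6.

2.514 × 10^6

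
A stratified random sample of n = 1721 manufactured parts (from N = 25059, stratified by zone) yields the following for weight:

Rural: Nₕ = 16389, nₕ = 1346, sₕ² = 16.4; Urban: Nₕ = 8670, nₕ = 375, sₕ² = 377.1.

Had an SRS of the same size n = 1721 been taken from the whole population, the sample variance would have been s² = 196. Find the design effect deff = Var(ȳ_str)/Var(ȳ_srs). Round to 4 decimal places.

1.1309

Var(ȳ_str) = Σ Wₕ²(1−fₕ)sₕ²/nₕ with Wₕ = Nₕ/25059:
  Rural: (16389/25059)²·(1−1346/16389)·16.4/1346 = 0.0047836371
  Urban: (8670/25059)²·(1−375/8670)·377.1/375 = 0.11516839
  → Var(ȳ_str) = 0.11995203.
Var(ȳ_srs) = (1 − 1721/25059)·196/1721 = 0.10606573.
deff = 0.11995203 / 0.10606573 = 1.1309.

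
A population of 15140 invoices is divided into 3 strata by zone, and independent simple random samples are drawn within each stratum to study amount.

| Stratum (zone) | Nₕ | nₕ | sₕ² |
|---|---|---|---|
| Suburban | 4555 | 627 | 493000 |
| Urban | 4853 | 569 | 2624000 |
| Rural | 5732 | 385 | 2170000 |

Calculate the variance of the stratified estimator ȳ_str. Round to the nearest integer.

Var(ȳ_str) = Σₕ Wₕ²(1 − fₕ)sₕ²/nₕ with Wₕ = Nₕ/N, N = 15140.
Suburban: Wₕ = 0.30085865; term = 0.30085865²·(1 − 0.13765093)·493000/627 = 61.374432.
Urban: Wₕ = 0.32054161; term = 0.32054161²·(1 − 0.11724706)·2624000/569 = 418.27275.
Rural: Wₕ = 0.37859974; term = 0.37859974²·(1 − 0.06716678)·2170000/385 = 753.63944.
Sum = 1233.2866.

1233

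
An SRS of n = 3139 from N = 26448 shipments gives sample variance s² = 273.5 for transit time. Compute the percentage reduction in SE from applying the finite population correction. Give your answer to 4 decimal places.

6.1217

f = n/N = 3139/26448 = 0.11868572.
SE_no-fpc = √(s²/n) = 0.29517734; SE_fpc = √((1−f)s²/n) = 0.27710758.
Ratio = √(1−f) = 0.93878340. Reduction = 100·(1 − 0.93878340) = 6.1217%.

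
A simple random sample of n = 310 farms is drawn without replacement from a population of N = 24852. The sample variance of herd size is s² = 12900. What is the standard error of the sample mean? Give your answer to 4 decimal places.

Under SRS without replacement, Var(ȳ) = (1 − f)·s²/n with f = n/N = 310/24852 = 0.01247385.
Var(ȳ) = (1 − 0.01247385)·12900/310 = 0.98752615·41.612903 = 41.09383.
SE(ȳ) = √(41.09383) = 6.4104.

6.4104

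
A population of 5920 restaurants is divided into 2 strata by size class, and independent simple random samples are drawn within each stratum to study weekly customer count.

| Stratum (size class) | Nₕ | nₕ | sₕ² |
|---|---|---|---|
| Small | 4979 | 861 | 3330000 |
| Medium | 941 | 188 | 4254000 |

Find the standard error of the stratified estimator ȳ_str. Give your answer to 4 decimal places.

52.1554

Var(ȳ_str) = Σₕ Wₕ²(1 − fₕ)sₕ²/nₕ with Wₕ = Nₕ/N, N = 5920.
Small: Wₕ = 0.84104730; term = 0.84104730²·(1 − 0.17292629)·3330000/861 = 2262.6956.
Medium: Wₕ = 0.15895270; term = 0.15895270²·(1 − 0.19978746)·4254000/188 = 457.48918.
Sum = 2720.1848.
SE = √(2720.1848) = 52.1554.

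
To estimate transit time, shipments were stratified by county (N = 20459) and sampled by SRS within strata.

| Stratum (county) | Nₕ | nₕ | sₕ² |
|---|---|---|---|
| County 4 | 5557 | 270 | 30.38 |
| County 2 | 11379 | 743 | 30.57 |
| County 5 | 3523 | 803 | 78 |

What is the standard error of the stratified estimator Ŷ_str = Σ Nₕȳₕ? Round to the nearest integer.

Var(Ŷ_str) = Σₕ Nₕ²(1 − fₕ)sₕ²/nₕ.
County 4: 5557²·(1 − 270/5557)·30.38/270 = 3.3057782 × 10^6.
County 2: 11379²·(1 − 743/11379)·30.57/743 = 4.979538 × 10^6.
County 5: 3523²·(1 − 803/3523)·78/803 = 930809.07.
Sum = 9.2161253 × 10^6.
SE = √(9.2161253 × 10^6) = 3036.

3036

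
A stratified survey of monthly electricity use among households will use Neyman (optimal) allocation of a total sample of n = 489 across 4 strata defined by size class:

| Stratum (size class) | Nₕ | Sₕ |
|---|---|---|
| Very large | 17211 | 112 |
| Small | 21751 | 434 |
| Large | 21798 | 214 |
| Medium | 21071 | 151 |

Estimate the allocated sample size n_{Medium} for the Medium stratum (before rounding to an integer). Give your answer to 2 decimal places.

80.98

Neyman allocation: nₕ = n·NₕSₕ / Σⱼ NⱼSⱼ.
Σ NⱼSⱼ = 17211·112 + 21751·434 + 21798·214 + 21071·151 = 1.9214059 × 10^7.
n_{Medium} = 489·21071·151 / (1.9214059 × 10^7) = 80.98.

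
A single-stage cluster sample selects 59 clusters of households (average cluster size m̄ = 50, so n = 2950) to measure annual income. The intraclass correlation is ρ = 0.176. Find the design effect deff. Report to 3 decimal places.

deff = 1 + (50 − 1)·0.176 = 1 + 8.624 = 9.624.

9.624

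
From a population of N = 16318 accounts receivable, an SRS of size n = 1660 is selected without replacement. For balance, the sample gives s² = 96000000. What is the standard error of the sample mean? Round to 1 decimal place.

Under SRS without replacement, Var(ȳ) = (1 − f)·s²/n with f = n/N = 1660/16318 = 0.10172815.
Var(ȳ) = (1 − 0.10172815)·96000000/1660 = 0.89827185·57831.325 = 51948.251.
SE(ȳ) = √(51948.251) = 227.9.

227.9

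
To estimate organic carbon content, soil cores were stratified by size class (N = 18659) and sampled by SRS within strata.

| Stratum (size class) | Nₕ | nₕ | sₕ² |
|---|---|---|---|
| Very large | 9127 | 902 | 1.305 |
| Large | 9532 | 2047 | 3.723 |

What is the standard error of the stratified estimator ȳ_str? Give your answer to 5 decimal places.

Var(ȳ_str) = Σₕ Wₕ²(1 − fₕ)sₕ²/nₕ with Wₕ = Nₕ/N, N = 18659.
Very large: Wₕ = 0.48914733; term = 0.48914733²·(1 − 0.09882765)·1.305/902 = 3.1195446 × 10^-4.
Large: Wₕ = 0.51085267; term = 0.51085267²·(1 − 0.21475031)·3.723/2047 = 3.727128 × 10^-4.
Sum = 6.8466726 × 10^-4.
SE = √(6.8466726 × 10^-4) = 0.02617.

0.02617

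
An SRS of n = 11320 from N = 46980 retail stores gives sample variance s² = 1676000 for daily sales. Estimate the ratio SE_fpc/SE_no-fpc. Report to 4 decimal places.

f = n/N = 11320/46980 = 0.24095360.
SE_no-fpc = √(s²/n) = 12.167848; SE_fpc = √((1−f)s²/n) = 10.601027.
Ratio = √(1−f) = 0.87123269.

0.8712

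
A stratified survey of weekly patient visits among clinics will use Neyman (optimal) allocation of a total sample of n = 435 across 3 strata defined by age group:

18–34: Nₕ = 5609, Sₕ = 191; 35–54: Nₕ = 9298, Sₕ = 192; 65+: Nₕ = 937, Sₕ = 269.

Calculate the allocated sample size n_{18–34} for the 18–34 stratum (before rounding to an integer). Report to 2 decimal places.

Neyman allocation: nₕ = n·NₕSₕ / Σⱼ NⱼSⱼ.
Σ NⱼSⱼ = 5609·191 + 9298·192 + 937·269 = 3.108588 × 10^6.
n_{18–34} = 435·5609·191 / (3.108588 × 10^6) = 149.91.

149.91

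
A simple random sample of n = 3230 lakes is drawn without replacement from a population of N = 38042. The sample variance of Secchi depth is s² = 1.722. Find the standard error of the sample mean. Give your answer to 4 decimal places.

0.0221

Under SRS without replacement, Var(ȳ) = (1 − f)·s²/n with f = n/N = 3230/38042 = 0.08490616.
Var(ȳ) = (1 − 0.08490616)·1.722/3230 = 0.91509384·5.3312693 × 10^-4 = 4.8786118 × 10^-4.
SE(ȳ) = √(4.8786118 × 10^-4) = 0.0221.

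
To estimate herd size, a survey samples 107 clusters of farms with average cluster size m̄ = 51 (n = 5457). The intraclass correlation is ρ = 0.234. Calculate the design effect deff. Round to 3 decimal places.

deff = 1 + (51 − 1)·0.234 = 1 + 11.7 = 12.7.

12.700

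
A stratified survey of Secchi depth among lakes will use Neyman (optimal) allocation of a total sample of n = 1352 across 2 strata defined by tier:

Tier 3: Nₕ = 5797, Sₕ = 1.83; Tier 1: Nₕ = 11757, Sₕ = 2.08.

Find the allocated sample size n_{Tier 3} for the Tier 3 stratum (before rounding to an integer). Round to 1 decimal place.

409.1

Neyman allocation: nₕ = n·NₕSₕ / Σⱼ NⱼSⱼ.
Σ NⱼSⱼ = 5797·1.83 + 11757·2.08 = 35063.07.
n_{Tier 3} = 1352·5797·1.83 / 35063.07 = 409.1.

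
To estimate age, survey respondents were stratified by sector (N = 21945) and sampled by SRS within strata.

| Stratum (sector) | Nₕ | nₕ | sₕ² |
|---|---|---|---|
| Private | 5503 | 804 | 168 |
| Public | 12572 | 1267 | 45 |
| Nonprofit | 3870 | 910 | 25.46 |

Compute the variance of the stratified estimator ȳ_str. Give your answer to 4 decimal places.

0.0224

Var(ȳ_str) = Σₕ Wₕ²(1 − fₕ)sₕ²/nₕ with Wₕ = Nₕ/N, N = 21945.
Private: Wₕ = 0.25076327; term = 0.25076327²·(1 − 0.14610213)·168/804 = 0.011219849.
Public: Wₕ = 0.57288676; term = 0.57288676²·(1 − 0.10077951)·45/1267 = 0.010481892.
Nonprofit: Wₕ = 0.17634997; term = 0.17634997²·(1 − 0.23514212)·25.46/910 = 6.6550069 × 10^-4.
Sum = 0.022367242.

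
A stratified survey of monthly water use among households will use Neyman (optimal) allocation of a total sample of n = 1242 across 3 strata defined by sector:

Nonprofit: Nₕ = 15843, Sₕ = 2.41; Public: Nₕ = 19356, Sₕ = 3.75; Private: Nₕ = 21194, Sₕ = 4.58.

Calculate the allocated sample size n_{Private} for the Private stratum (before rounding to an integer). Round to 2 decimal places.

Neyman allocation: nₕ = n·NₕSₕ / Σⱼ NⱼSⱼ.
Σ NⱼSⱼ = 15843·2.41 + 19356·3.75 + 21194·4.58 = 207835.15.
n_{Private} = 1242·21194·4.58 / 207835.15 = 580.07.

580.07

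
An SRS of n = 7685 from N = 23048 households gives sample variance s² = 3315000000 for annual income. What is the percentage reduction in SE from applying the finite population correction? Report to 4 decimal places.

18.3565

f = n/N = 7685/23048 = 0.33343457.
SE_no-fpc = √(s²/n) = 656.77987; SE_fpc = √((1−f)s²/n) = 536.2178.
Ratio = √(1−f) = 0.81643458. Reduction = 100·(1 − 0.81643458) = 18.3565%.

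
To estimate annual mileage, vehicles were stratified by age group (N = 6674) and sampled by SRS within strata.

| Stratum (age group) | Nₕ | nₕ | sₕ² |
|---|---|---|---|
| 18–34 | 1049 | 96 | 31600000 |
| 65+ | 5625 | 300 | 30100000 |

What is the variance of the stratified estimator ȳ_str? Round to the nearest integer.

Var(ȳ_str) = Σₕ Wₕ²(1 − fₕ)sₕ²/nₕ with Wₕ = Nₕ/N, N = 6674.
18–34: Wₕ = 0.15717711; term = 0.15717711²·(1 − 0.09151573)·31600000/96 = 7387.7439.
65+: Wₕ = 0.84282289; term = 0.84282289²·(1 − 0.05333333)·30100000/300 = 67470.663.
Sum = 74858.407.

74858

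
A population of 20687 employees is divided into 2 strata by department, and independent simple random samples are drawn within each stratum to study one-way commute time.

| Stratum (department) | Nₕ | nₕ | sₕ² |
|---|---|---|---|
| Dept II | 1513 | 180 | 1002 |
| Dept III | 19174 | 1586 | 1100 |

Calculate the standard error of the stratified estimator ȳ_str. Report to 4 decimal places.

0.7568

Var(ȳ_str) = Σₕ Wₕ²(1 − fₕ)sₕ²/nₕ with Wₕ = Nₕ/N, N = 20687.
Dept II: Wₕ = 0.07313772; term = 0.07313772²·(1 − 0.11896894)·1002/180 = 0.026234287.
Dept III: Wₕ = 0.92686228; term = 0.92686228²·(1 − 0.08271618)·1100/1586 = 0.54654214.
Sum = 0.57277643.
SE = √(0.57277643) = 0.7568.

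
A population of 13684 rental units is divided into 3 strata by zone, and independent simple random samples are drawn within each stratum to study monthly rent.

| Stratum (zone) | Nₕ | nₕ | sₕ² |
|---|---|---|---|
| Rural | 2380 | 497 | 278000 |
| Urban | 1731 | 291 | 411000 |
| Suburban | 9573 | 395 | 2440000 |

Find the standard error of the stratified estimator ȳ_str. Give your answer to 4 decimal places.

54.1352

Var(ȳ_str) = Σₕ Wₕ²(1 − fₕ)sₕ²/nₕ with Wₕ = Nₕ/N, N = 13684.
Rural: Wₕ = 0.17392575; term = 0.17392575²·(1 − 0.20882353)·278000/497 = 13.387194.
Urban: Wₕ = 0.12649810; term = 0.12649810²·(1 − 0.16811092)·411000/291 = 18.801057.
Suburban: Wₕ = 0.69957615; term = 0.69957615²·(1 − 0.04126188)·2440000/395 = 2898.4293.
Sum = 2930.6176.
SE = √(2930.6176) = 54.1352.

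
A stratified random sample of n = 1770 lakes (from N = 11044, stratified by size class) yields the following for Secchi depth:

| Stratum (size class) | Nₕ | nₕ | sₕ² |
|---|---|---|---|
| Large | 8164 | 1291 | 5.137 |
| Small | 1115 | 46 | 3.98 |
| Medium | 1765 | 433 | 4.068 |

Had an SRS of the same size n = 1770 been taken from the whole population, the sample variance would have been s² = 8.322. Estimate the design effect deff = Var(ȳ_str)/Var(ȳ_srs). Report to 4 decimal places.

0.7237

Var(ȳ_str) = Σ Wₕ²(1−fₕ)sₕ²/nₕ with Wₕ = Nₕ/11044:
  Large: (8164/11044)²·(1−1291/8164)·5.137/1291 = 0.0018305427
  Small: (1115/11044)²·(1−46/1115)·3.98/46 = 8.455222 × 10^-4
  Medium: (1765/11044)²·(1−433/1765)·4.068/433 = 1.810878 × 10^-4
  → Var(ȳ_str) = 0.0028571527.
Var(ȳ_srs) = (1 − 1770/11044)·8.322/1770 = 0.0039481636.
deff = 0.0028571527 / 0.0039481636 = 0.7237.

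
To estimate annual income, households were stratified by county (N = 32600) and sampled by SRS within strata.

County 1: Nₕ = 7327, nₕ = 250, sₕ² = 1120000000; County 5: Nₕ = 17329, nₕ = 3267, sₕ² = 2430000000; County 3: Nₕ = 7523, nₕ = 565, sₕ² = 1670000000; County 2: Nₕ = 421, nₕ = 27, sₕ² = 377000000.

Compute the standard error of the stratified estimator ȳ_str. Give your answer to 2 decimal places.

732.73

Var(ȳ_str) = Σₕ Wₕ²(1 − fₕ)sₕ²/nₕ with Wₕ = Nₕ/N, N = 32600.
County 1: Wₕ = 0.22475460; term = 0.22475460²·(1 − 0.03412038)·1120000000/250 = 218583.92.
County 5: Wₕ = 0.53156442; term = 0.53156442²·(1 − 0.18852790)·2430000000/3267 = 170546.39.
County 3: Wₕ = 0.23076687; term = 0.23076687²·(1 − 0.07510302)·1670000000/565 = 145582.21.
County 2: Wₕ = 0.01291411; term = 0.01291411²·(1 − 0.06413302)·377000000/27 = 2179.3185.
Sum = 536891.84.
SE = √(536891.84) = 732.73.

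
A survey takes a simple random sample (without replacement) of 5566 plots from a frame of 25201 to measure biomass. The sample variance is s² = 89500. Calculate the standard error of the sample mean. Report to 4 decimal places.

3.5395

Under SRS without replacement, Var(ȳ) = (1 − f)·s²/n with f = n/N = 5566/25201 = 0.22086425.
Var(ȳ) = (1 − 0.22086425)·89500/5566 = 0.77913575·16.07977 = 12.528324.
SE(ȳ) = √(12.528324) = 3.5395.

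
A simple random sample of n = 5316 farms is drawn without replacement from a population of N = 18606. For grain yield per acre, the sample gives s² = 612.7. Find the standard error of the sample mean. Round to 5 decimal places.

Under SRS without replacement, Var(ȳ) = (1 − f)·s²/n with f = n/N = 5316/18606 = 0.28571429.
Var(ȳ) = (1 − 0.28571429)·612.7/5316 = 0.71428571·0.11525583 = 0.082325594.
SE(ȳ) = √(0.082325594) = 0.28692.

0.28692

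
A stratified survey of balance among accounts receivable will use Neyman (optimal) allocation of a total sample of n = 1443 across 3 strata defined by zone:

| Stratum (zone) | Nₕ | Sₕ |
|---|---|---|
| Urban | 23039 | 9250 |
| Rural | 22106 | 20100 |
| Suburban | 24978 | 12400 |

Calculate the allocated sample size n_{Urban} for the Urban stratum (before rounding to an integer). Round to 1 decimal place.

Neyman allocation: nₕ = n·NₕSₕ / Σⱼ NⱼSⱼ.
Σ NⱼSⱼ = 23039·9250 + 22106·20100 + 24978·12400 = 9.6716855 × 10^8.
n_{Urban} = 1443·23039·9250 / (9.6716855 × 10^8) = 318.0.

318.0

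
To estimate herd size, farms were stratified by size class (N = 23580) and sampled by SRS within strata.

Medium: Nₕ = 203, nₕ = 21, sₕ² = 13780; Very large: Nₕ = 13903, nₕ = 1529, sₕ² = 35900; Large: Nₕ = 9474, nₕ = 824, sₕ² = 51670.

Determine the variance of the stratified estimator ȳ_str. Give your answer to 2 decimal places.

Var(ȳ_str) = Σₕ Wₕ²(1 − fₕ)sₕ²/nₕ with Wₕ = Nₕ/N, N = 23580.
Medium: Wₕ = 0.00860899; term = 0.00860899²·(1 − 0.10344828)·13780/21 = 0.043602335.
Very large: Wₕ = 0.58960984; term = 0.58960984²·(1 − 0.10997626)·35900/1529 = 7.2647052.
Large: Wₕ = 0.40178117; term = 0.40178117²·(1 − 0.08697488)·51670/824 = 9.2421526.
Sum = 16.55046.

16.55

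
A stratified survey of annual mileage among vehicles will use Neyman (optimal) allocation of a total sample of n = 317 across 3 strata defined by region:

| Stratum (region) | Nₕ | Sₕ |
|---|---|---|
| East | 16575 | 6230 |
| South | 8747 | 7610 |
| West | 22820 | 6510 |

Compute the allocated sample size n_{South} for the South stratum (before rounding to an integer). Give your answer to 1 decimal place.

Neyman allocation: nₕ = n·NₕSₕ / Σⱼ NⱼSⱼ.
Σ NⱼSⱼ = 16575·6230 + 8747·7610 + 22820·6510 = 3.1838512 × 10^8.
n_{South} = 317·8747·7610 / (3.1838512 × 10^8) = 66.3.

66.3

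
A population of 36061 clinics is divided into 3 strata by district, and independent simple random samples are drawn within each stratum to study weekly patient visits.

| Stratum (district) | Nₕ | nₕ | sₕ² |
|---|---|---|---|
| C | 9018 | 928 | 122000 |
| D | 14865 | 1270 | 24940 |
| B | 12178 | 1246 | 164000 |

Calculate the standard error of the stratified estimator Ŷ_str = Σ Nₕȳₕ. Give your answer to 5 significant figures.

176300

Var(Ŷ_str) = Σₕ Nₕ²(1 − fₕ)sₕ²/nₕ.
C: 9018²·(1 − 928/9018)·122000/928 = 9.5911483 × 10^9.
D: 14865²·(1 − 1270/14865)·24940/1270 = 3.9685957 × 10^9.
B: 12178²·(1 − 1246/12178)·164000/1246 = 1.7522715 × 10^10.
Sum = 3.1082459 × 10^10.
SE = √(3.1082459 × 10^10) = 176300.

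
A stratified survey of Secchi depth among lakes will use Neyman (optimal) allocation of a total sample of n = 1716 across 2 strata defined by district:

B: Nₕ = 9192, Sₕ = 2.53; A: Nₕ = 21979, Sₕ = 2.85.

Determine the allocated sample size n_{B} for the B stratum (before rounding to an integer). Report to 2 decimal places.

Neyman allocation: nₕ = n·NₕSₕ / Σⱼ NⱼSⱼ.
Σ NⱼSⱼ = 9192·2.53 + 21979·2.85 = 85895.91.
n_{B} = 1716·9192·2.53 / 85895.91 = 464.60.

464.60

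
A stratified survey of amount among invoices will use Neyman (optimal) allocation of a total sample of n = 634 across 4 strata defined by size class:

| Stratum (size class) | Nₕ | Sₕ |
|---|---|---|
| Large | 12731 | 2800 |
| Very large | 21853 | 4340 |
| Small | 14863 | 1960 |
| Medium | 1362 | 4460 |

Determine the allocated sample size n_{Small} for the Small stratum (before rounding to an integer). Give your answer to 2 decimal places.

111.47

Neyman allocation: nₕ = n·NₕSₕ / Σⱼ NⱼSⱼ.
Σ NⱼSⱼ = 12731·2800 + 21853·4340 + 14863·1960 + 1362·4460 = 1.6569482 × 10^8.
n_{Small} = 634·14863·1960 / (1.6569482 × 10^8) = 111.47.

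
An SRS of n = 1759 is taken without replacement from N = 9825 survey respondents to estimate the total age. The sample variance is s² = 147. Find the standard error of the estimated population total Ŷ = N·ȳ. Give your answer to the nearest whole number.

Var(Ŷ) = N²·Var(ȳ) = N²·(1 − n/N)·s²/n.
f = 1759/9825 = 0.17903308; Var(ȳ) = 0.82096692·147/1759 = 0.068608378.
Var(Ŷ) = 9825² · 0.068608378 = 6.6228096 × 10^6.
SE(Ŷ) = √(6.6228096 × 10^6) = 2573.

2573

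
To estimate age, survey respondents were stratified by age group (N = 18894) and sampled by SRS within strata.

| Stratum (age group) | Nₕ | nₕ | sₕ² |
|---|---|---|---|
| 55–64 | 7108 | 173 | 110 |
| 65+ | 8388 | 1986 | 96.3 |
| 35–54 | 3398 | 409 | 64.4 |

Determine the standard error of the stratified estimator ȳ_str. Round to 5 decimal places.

Var(ȳ_str) = Σₕ Wₕ²(1 − fₕ)sₕ²/nₕ with Wₕ = Nₕ/N, N = 18894.
55–64: Wₕ = 0.37620409; term = 0.37620409²·(1 − 0.02433877)·110/173 = 0.087799622.
65+: Wₕ = 0.44395046; term = 0.44395046²·(1 − 0.23676681)·96.3/1986 = 0.0072941269.
35–54: Wₕ = 0.17984545; term = 0.17984545²·(1 − 0.12036492)·64.4/409 = 0.0044798557.
Sum = 0.099573605.
SE = √(0.099573605) = 0.31555.

0.31555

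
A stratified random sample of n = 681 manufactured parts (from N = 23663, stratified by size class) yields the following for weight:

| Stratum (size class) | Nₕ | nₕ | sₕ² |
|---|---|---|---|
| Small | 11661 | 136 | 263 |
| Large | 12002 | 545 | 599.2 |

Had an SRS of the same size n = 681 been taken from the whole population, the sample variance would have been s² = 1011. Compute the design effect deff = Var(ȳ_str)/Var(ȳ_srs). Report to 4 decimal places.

0.5092

Var(ȳ_str) = Σ Wₕ²(1−fₕ)sₕ²/nₕ with Wₕ = Nₕ/23663:
  Small: (11661/23663)²·(1−136/11661)·263/136 = 0.46414531
  Large: (12002/23663)²·(1−545/12002)·599.2/545 = 0.2699978
  → Var(ȳ_str) = 0.73414311.
Var(ȳ_srs) = (1 − 681/23663)·1011/681 = 1.4418566.
deff = 0.73414311 / 1.4418566 = 0.5092.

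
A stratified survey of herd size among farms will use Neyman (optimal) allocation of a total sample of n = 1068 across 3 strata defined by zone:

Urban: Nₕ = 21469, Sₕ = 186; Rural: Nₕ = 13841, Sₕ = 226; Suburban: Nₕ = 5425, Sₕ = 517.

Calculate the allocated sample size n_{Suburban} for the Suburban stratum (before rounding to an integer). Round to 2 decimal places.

Neyman allocation: nₕ = n·NₕSₕ / Σⱼ NⱼSⱼ.
Σ NⱼSⱼ = 21469·186 + 13841·226 + 5425·517 = 9.926025 × 10^6.
n_{Suburban} = 1068·5425·517 / (9.926025 × 10^6) = 301.78.

301.78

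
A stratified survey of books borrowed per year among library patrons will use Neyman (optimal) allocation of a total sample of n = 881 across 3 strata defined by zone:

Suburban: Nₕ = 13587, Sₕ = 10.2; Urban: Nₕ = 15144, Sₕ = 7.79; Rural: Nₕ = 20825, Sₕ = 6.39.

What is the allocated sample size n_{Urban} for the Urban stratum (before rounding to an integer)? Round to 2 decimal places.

Neyman allocation: nₕ = n·NₕSₕ / Σⱼ NⱼSⱼ.
Σ NⱼSⱼ = 13587·10.2 + 15144·7.79 + 20825·6.39 = 389630.91.
n_{Urban} = 881·15144·7.79 / 389630.91 = 266.75.

266.75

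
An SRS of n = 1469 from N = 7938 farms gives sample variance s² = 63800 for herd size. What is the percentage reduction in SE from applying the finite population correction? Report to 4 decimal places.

9.7259

f = n/N = 1469/7938 = 0.18505921.
SE_no-fpc = √(s²/n) = 6.5902128; SE_fpc = √((1−f)s²/n) = 5.9492534.
Ratio = √(1−f) = 0.90274071. Reduction = 100·(1 − 0.90274071) = 9.7259%.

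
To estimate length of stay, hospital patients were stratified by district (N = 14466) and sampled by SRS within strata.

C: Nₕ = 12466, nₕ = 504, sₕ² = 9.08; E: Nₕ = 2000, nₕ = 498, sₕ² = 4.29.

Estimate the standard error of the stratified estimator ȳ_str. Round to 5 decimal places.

0.11385

Var(ȳ_str) = Σₕ Wₕ²(1 − fₕ)sₕ²/nₕ with Wₕ = Nₕ/N, N = 14466.
C: Wₕ = 0.86174478; term = 0.86174478²·(1 − 0.04042997)·9.08/504 = 0.012837762.
E: Wₕ = 0.13825522; term = 0.13825522²·(1 − 0.24900000)·4.29/498 = 1.2366049 × 10^-4.
Sum = 0.012961422.
SE = √(0.012961422) = 0.11385.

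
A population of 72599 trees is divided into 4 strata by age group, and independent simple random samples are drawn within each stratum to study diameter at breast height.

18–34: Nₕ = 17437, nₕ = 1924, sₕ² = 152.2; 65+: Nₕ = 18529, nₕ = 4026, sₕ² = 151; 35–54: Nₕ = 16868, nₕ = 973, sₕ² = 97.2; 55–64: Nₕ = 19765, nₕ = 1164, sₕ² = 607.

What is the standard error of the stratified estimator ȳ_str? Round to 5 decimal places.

0.21778

Var(ȳ_str) = Σₕ Wₕ²(1 − fₕ)sₕ²/nₕ with Wₕ = Nₕ/N, N = 72599.
18–34: Wₕ = 0.24018237; term = 0.24018237²·(1 − 0.11034008)·152.2/1924 = 0.004059905.
65+: Wₕ = 0.25522390; term = 0.25522390²·(1 − 0.21728102)·151/4026 = 0.0019122811.
35–54: Wₕ = 0.23234480; term = 0.23234480²·(1 − 0.05768319)·97.2/973 = 0.0050817848.
55–64: Wₕ = 0.27224893; term = 0.27224893²·(1 − 0.05889198)·607/1164 = 0.036375381.
Sum = 0.047429352.
SE = √(0.047429352) = 0.21778.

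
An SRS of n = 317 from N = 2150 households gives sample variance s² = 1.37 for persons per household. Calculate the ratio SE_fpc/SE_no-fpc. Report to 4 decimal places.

f = n/N = 317/2150 = 0.14744186.
SE_no-fpc = √(s²/n) = 0.065740144; SE_fpc = √((1−f)s²/n) = 0.060700554.
Ratio = √(1−f) = 0.92334075.

0.9233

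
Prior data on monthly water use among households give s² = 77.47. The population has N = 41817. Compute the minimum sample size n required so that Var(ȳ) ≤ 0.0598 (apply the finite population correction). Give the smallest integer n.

1257

Without fpc, n₀ = s²/D = 77.47/0.0598 = 1295.4849.
With fpc, (1 − n/N)·s²/n ≤ D requires n ≥ n₀/(1 + n₀/N) = 1295.4849/(1 + 1295.4849/41817) = 1256.5569.
Rounding up, n = 1257.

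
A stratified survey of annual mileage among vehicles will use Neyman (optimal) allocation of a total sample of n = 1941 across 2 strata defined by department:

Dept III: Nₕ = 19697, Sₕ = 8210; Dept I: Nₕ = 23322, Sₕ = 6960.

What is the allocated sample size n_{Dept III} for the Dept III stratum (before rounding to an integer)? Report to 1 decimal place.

Neyman allocation: nₕ = n·NₕSₕ / Σⱼ NⱼSⱼ.
Σ NⱼSⱼ = 19697·8210 + 23322·6960 = 3.2403349 × 10^8.
n_{Dept III} = 1941·19697·8210 / (3.2403349 × 10^8) = 968.7.

968.7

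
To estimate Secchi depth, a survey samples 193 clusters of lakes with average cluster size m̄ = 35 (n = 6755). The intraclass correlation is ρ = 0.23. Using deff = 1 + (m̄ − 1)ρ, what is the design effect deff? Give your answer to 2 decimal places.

deff = 1 + (35 − 1)·0.23 = 1 + 7.82 = 8.82.

8.82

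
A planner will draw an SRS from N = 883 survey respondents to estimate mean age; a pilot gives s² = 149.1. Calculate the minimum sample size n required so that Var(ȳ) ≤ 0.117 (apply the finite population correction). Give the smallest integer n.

522

Without fpc, n₀ = s²/D = 149.1/0.117 = 1274.3590.
With fpc, (1 − n/N)·s²/n ≤ D requires n ≥ n₀/(1 + n₀/N) = 1274.3590/(1 + 1274.3590/883) = 521.5910.
Rounding up, n = 522.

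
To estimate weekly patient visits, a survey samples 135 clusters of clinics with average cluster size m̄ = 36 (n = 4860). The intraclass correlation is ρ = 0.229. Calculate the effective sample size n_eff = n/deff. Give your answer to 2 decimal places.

539.10

deff = 1 + (36 − 1)·0.229 = 1 + 8.015 = 9.015.
n_eff = 4860 / 9.015 = 539.10.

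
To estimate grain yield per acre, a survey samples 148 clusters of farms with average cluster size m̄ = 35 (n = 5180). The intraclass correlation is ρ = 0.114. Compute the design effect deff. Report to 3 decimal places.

deff = 1 + (35 − 1)·0.114 = 1 + 3.876 = 4.876.

4.876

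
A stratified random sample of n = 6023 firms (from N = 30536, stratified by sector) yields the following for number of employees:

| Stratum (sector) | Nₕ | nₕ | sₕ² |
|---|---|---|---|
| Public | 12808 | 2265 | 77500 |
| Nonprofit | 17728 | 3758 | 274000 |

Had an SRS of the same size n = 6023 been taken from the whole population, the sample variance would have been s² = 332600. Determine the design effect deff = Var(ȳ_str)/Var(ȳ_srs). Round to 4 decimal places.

Var(ȳ_str) = Σ Wₕ²(1−fₕ)sₕ²/nₕ with Wₕ = Nₕ/30536:
  Public: (12808/30536)²·(1−2265/12808)·77500/2265 = 4.9551263
  Nonprofit: (17728/30536)²·(1−3758/17728)·274000/3758 = 19.365363
  → Var(ȳ_str) = 24.320489.
Var(ȳ_srs) = (1 − 6023/30536)·332600/6023 = 44.329589.
deff = 24.320489 / 44.329589 = 0.5486.

0.5486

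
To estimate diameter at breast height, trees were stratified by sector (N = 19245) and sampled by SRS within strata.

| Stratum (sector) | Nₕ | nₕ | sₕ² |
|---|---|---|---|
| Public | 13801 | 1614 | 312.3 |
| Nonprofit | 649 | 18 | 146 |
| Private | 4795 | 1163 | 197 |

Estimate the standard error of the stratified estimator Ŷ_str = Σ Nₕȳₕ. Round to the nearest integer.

Var(Ŷ_str) = Σₕ Nₕ²(1 − fₕ)sₕ²/nₕ.
Public: 13801²·(1 − 1614/13801)·312.3/1614 = 3.2544366 × 10^7.
Nonprofit: 649²·(1 − 18/649)·146/18 = 3.3216541 × 10^6.
Private: 4795²·(1 − 1163/4795)·197/1163 = 2.9499928 × 10^6.
Sum = 3.8816013 × 10^7.
SE = √(3.8816013 × 10^7) = 6230.

6230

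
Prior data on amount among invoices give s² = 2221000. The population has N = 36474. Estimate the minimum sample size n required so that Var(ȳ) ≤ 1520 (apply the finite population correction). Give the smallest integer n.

1405

Without fpc, n₀ = s²/D = 2221000/1520 = 1461.1842.
With fpc, (1 − n/N)·s²/n ≤ D requires n ≥ n₀/(1 + n₀/N) = 1461.1842/(1 + 1461.1842/36474) = 1404.9024.
Rounding up, n = 1405.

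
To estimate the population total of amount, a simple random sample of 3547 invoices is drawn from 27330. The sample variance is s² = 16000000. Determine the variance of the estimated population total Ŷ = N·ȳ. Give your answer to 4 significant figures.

2.932 × 10^12

Var(Ŷ) = N²·Var(ȳ) = N²·(1 − n/N)·s²/n.
f = 3547/27330 = 0.12978412; Var(ȳ) = 0.87021588·16000000/3547 = 3925.417.
Var(Ŷ) = 27330² · 3925.417 = 2.9320074 × 10^12.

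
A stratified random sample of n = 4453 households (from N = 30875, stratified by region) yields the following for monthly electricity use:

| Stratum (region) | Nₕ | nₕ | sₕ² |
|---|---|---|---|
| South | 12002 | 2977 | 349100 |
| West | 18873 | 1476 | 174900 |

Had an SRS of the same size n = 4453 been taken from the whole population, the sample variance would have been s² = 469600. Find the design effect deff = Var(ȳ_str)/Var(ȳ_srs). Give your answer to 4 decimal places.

0.5999

Var(ȳ_str) = Σ Wₕ²(1−fₕ)sₕ²/nₕ with Wₕ = Nₕ/30875:
  South: (12002/30875)²·(1−2977/12002)·349100/2977 = 13.324715
  West: (18873/30875)²·(1−1476/18873)·174900/1476 = 40.813592
  → Var(ȳ_str) = 54.138307.
Var(ȳ_srs) = (1 − 4453/30875)·469600/4453 = 90.247279.
deff = 54.138307 / 90.247279 = 0.5999.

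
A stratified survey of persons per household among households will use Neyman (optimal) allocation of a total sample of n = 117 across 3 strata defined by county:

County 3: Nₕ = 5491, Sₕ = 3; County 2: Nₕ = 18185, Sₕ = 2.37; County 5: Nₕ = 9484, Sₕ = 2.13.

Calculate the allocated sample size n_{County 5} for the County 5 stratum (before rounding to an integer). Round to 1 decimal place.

Neyman allocation: nₕ = n·NₕSₕ / Σⱼ NⱼSⱼ.
Σ NⱼSⱼ = 5491·3 + 18185·2.37 + 9484·2.13 = 79772.37.
n_{County 5} = 117·9484·2.13 / 79772.37 = 29.6.

29.6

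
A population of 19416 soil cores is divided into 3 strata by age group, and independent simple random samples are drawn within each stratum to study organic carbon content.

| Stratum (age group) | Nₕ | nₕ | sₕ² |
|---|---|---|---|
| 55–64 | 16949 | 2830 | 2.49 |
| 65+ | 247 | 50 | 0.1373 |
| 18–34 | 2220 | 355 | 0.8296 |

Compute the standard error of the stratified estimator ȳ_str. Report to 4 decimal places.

0.0242

Var(ȳ_str) = Σₕ Wₕ²(1 − fₕ)sₕ²/nₕ with Wₕ = Nₕ/N, N = 19416.
55–64: Wₕ = 0.87293984; term = 0.87293984²·(1 − 0.16697150)·2.49/2830 = 5.5852344 × 10^-4.
65+: Wₕ = 0.01272147; term = 0.01272147²·(1 − 0.20242915)·0.1373/50 = 3.5444119 × 10^-7.
18–34: Wₕ = 0.11433869; term = 0.11433869²·(1 − 0.15990991)·0.8296/355 = 2.5665674 × 10^-5.
Sum = 5.8454356 × 10^-4.
SE = √(5.8454356 × 10^-4) = 0.0242.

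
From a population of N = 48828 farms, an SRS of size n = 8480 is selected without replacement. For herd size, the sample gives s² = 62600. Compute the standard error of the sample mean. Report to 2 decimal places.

Under SRS without replacement, Var(ȳ) = (1 − f)·s²/n with f = n/N = 8480/48828 = 0.17367084.
Var(ȳ) = (1 − 0.17367084)·62600/8480 = 0.82632916·7.3820755 = 6.1000242.
SE(ȳ) = √(6.1000242) = 2.47.

2.47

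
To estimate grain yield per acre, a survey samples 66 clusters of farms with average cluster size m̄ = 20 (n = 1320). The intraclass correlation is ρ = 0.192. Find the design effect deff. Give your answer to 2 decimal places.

4.65

deff = 1 + (20 − 1)·0.192 = 1 + 3.648 = 4.648.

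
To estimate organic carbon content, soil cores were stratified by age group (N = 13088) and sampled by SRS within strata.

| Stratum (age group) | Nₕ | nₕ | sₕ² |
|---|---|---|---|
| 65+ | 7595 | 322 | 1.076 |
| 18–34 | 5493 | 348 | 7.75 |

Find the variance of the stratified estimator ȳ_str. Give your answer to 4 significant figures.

0.004752

Var(ȳ_str) = Σₕ Wₕ²(1 − fₕ)sₕ²/nₕ with Wₕ = Nₕ/N, N = 13088.
65+: Wₕ = 0.58030257; term = 0.58030257²·(1 − 0.04239631)·1.076/322 = 0.0010775841.
18–34: Wₕ = 0.41969743; term = 0.41969743²·(1 − 0.06335336)·7.75/348 = 0.0036742683.
Sum = 0.0047518524.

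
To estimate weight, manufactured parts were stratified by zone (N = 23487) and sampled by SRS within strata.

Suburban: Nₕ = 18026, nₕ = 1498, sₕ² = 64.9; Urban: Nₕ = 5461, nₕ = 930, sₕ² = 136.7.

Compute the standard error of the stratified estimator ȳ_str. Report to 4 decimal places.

Var(ȳ_str) = Σₕ Wₕ²(1 − fₕ)sₕ²/nₕ with Wₕ = Nₕ/N, N = 23487.
Suburban: Wₕ = 0.76748840; term = 0.76748840²·(1 − 0.08310219)·64.9/1498 = 0.023399009.
Urban: Wₕ = 0.23251160; term = 0.23251160²·(1 − 0.17029848)·136.7/930 = 0.006593207.
Sum = 0.029992216.
SE = √(0.029992216) = 0.1732.

0.1732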